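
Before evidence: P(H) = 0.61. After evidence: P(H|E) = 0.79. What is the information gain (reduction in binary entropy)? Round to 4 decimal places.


Prior entropy = 0.9648
Posterior entropy = 0.7415
Information gain = 0.9648 - 0.7415 = 0.2233

0.2233


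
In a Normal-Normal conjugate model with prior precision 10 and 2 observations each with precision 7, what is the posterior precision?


Posterior precision = prior precision + n * observation precision
= 10 + 2 * 7
= 10 + 14 = 24

24


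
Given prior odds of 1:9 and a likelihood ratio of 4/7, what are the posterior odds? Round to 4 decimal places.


Posterior odds = prior odds * LR
Prior odds = 1/9 = 0.1111
LR = 4/7 = 0.5714
Posterior odds = 0.1111 * 0.5714 = 0.0635

0.0635


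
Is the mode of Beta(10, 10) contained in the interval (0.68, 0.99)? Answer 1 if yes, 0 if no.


Mode = (a-1)/(a+b-2) = 9/18 = 0.5
Interval: (0.68, 0.99)
Contains mode? 0

0


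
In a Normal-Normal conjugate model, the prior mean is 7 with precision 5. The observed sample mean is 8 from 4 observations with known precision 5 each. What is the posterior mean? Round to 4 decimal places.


Posterior precision = tau0 + n*tau = 5 + 4*5 = 25
Posterior mean = (tau0*mu0 + n*tau*xbar) / posterior_precision
= (5*7 + 4*5*8) / 25
= 195 / 25 = 7.8

7.8


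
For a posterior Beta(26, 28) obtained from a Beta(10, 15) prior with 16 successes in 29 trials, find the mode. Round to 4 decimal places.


Mode = (alpha - 1) / (alpha + beta - 2)
= 25 / 52
= 0.4808

0.4808


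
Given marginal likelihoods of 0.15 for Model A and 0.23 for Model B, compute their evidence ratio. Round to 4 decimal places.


Ratio = ML(A) / ML(B) = 0.15/0.23
= 0.6522

0.6522


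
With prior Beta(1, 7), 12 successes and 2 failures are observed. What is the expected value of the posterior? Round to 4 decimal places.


Posterior = Beta(13, 9)
E[theta] = alpha/(alpha+beta)
= 13/22 = 0.5909

0.5909


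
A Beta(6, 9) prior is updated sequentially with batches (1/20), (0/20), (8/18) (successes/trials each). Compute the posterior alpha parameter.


Sequential conjugate updating is equivalent to a single batch update.
Total successes across all batches = 9
alpha_posterior = alpha_prior + total_successes = 6 + 9
= 15

15


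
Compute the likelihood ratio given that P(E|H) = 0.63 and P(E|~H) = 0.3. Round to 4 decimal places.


LR = P(E|H) / P(E|~H)
= 0.63 / 0.3 = 2.1

2.1


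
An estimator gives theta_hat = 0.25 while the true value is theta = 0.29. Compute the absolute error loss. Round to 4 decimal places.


The absolute error loss is |theta_hat - theta|
= |0.25 - 0.29|
= 0.04

0.04


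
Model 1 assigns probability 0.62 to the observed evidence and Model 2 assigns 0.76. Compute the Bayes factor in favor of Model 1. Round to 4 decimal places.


BF = P(data|M1) / P(data|M2)
= 0.62 / 0.76 = 0.8158

0.8158


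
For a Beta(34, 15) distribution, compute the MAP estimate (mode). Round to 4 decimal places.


MAP = mode = (a-1)/(a+b-2)
= (34-1)/(34+15-2)
= 33/47 = 0.7021

0.7021


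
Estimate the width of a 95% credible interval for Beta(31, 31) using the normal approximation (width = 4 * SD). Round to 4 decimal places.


For Beta(a,b): Var = ab/((a+b)^2(a+b+1))
Var = 0.004, SD = 0.063
Approximate 95% CI width = 4 * 0.063 = 0.252

0.252


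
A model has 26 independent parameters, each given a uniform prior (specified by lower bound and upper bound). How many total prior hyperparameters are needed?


Each uniform prior needs 2 hyperparameters (lower bound and upper bound).
Total = 2 * 26 = 52

52


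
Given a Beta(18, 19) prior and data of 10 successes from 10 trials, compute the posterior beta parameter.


Number of failures = 10 - 10 = 0
Posterior beta = 19 + 0 = 19

19


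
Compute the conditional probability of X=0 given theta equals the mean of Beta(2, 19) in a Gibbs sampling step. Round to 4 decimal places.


Mean of Beta(2, 19) = 0.0952
P(X=0 | theta=0.0952) = 0.9048

0.9048


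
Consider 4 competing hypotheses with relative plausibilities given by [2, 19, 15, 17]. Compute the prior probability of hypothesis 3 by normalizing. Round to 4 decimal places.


Sum of weights = 2 + 19 + 15 + 17 = 53
Normalized prior for H3 = 15 / 53
= 0.283

0.283


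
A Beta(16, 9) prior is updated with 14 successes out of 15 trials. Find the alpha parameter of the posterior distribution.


In the Beta-Binomial conjugate update:
alpha_post = alpha_prior + successes
= 16 + 14
= 30

30


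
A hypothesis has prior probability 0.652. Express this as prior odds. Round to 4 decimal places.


Odds = P(H) / P(not H) = 0.652 / 0.348
= 1.8736

1.8736


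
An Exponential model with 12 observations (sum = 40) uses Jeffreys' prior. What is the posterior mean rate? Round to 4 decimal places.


Posterior Gamma(12, 40)
E[lambda] = 12/40 = 0.3

0.3


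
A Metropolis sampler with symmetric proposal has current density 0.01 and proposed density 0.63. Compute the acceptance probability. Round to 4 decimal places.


For symmetric proposals, acceptance = min(1, pi(x*)/pi(x))
= min(1, 0.63/0.01)
= min(1, 63.0) = 1.0

1.0


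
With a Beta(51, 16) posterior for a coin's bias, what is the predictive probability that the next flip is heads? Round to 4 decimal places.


The predictive probability equals the posterior mean.
P(next = heads) = alpha / (alpha + beta)
= 51 / 67 = 0.7612

0.7612


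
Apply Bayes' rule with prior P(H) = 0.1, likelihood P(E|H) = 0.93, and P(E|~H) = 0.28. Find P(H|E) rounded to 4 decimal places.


Step 1: Compute marginal P(E) = P(E|H)P(H) + P(E|~H)P(~H)
= 0.93*0.1 + 0.28*0.9 = 0.345
Step 2: P(H|E) = P(E|H)P(H)/P(E) = 0.093/0.345
= 0.2696

0.2696


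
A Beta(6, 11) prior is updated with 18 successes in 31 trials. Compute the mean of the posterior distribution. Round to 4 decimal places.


After update: Beta(24, 24)
Mean = 24 / (24 + 24) = 24 / 48
= 0.5

0.5


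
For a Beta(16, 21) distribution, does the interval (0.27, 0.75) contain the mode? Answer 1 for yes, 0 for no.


Mode of Beta(a,b) = (a-1)/(a+b-2)
= (16-1)/(16+21-2) = 0.4286
Check: 0.27 <= 0.4286 <= 0.75?
Result: 1

1


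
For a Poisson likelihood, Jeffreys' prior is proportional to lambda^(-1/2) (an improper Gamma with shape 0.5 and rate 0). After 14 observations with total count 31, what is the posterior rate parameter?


Jeffreys' prior for Poisson is proportional to lambda^(-1/2).
Posterior is Gamma(0.5 + S, 0 + n) = Gamma(0.5 + 31, 14).
Posterior rate = 0 + n = 14

14.0


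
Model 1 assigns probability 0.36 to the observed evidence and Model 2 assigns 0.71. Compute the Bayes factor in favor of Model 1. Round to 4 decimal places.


BF = P(data|M1) / P(data|M2)
= 0.36 / 0.71 = 0.507

0.507


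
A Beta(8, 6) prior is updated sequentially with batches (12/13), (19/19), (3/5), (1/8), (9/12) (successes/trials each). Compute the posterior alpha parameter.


Sequential conjugate updating is equivalent to a single batch update.
Total successes across all batches = 44
alpha_posterior = alpha_prior + total_successes = 8 + 44
= 52

52


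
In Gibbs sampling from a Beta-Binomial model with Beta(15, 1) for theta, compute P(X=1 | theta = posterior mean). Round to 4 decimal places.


Posterior mean = alpha/(alpha+beta) = 15/16 = 0.9375
P(X=1|theta=mean) = theta = 0.9375

0.9375


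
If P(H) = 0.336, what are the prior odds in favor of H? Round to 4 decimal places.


Prior odds = P(H) / (1 - P(H))
= 0.336 / 0.664
= 0.506

0.506


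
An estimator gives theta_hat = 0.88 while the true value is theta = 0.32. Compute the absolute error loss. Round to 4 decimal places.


The absolute error loss is |theta_hat - theta|
= |0.88 - 0.32|
= 0.56

0.56


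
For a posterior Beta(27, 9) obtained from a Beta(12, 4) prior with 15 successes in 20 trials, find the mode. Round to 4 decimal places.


Mode = (alpha - 1) / (alpha + beta - 2)
= 26 / 34
= 0.7647

0.7647


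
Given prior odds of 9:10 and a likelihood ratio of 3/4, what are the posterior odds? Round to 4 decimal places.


Posterior odds = prior odds * LR
Prior odds = 9/10 = 0.9
LR = 3/4 = 0.75
Posterior odds = 0.9 * 0.75 = 0.675

0.675


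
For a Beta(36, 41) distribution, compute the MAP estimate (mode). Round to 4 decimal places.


MAP = mode = (a-1)/(a+b-2)
= (36-1)/(36+41-2)
= 35/75 = 0.4667

0.4667


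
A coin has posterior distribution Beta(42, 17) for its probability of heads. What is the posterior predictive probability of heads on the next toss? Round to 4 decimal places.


Posterior predictive = E[theta] = alpha/(alpha+beta)
= 42/59
= 0.7119

0.7119


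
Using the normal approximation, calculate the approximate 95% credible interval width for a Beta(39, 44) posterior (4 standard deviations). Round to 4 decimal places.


Var(Beta) = 39*44/(83^2 * 84) = 0.003
SD = 0.0545
Width ~ 4*SD = 0.2178

0.2178


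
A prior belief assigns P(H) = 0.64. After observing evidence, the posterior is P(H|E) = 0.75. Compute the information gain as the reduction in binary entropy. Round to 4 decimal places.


H(prior) = -0.64*log2(0.64) - 0.36*log2(0.36)
= 0.9427
H(post) = -0.75*log2(0.75) - 0.25*log2(0.25)
= 0.8113
IG = 0.9427 - 0.8113 = 0.1314

0.1314


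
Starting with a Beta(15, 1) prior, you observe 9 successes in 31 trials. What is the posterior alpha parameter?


For a Beta-Binomial conjugate model:
Posterior alpha = prior alpha + number of successes
= 15 + 9 = 24

24


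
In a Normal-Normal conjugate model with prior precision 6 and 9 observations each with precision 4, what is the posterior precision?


Posterior precision = prior precision + n * observation precision
= 6 + 9 * 4
= 6 + 36 = 42

42


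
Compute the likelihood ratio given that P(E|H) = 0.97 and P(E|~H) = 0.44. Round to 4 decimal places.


LR = P(E|H) / P(E|~H)
= 0.97 / 0.44 = 2.2045

2.2045


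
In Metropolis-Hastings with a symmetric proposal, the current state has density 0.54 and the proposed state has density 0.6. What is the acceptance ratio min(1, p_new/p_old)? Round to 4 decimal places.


Ratio = p_new / p_old = 0.6 / 0.54 = 1.1111
Acceptance = min(1, 1.1111) = 1.0

1.0


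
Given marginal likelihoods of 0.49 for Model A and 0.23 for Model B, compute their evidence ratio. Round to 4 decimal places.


Ratio = ML(A) / ML(B) = 0.49/0.23
= 2.1304

2.1304


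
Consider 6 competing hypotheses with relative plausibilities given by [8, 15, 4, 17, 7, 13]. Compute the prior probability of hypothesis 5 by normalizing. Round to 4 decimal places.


Sum of weights = 8 + 15 + 4 + 17 + 7 + 13 = 64
Normalized prior for H5 = 7 / 64
= 0.1094

0.1094


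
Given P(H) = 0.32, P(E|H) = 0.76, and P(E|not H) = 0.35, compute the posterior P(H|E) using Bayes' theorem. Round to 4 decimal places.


By Bayes' theorem: P(H|E) = P(E|H)*P(H) / P(E)
P(E) = P(E|H)*P(H) + P(E|not H)*P(not H)
P(E) = 0.76*0.32 + 0.35*0.68 = 0.4812
P(H|E) = 0.76*0.32 / 0.4812 = 0.5054

0.5054


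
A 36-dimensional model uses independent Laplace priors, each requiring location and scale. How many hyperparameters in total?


Per parameter: 2 (location and scale).
Total = 36 * 2 = 72

72


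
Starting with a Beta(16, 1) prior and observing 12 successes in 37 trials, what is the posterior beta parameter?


Posterior beta = prior beta + failures
Failures = 37 - 12 = 25
beta_post = 1 + 25 = 26

26


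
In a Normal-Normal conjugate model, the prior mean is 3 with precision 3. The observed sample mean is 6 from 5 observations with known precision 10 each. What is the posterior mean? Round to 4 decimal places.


Posterior precision = tau0 + n*tau = 3 + 5*10 = 53
Posterior mean = (tau0*mu0 + n*tau*xbar) / posterior_precision
= (3*3 + 5*10*6) / 53
= 309 / 53 = 5.8302

5.8302


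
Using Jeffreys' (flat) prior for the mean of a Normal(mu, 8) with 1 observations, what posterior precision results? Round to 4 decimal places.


Flat prior means prior precision is 0.
Posterior precision = n / sigma^2 = 1/8 = 0.125

0.125


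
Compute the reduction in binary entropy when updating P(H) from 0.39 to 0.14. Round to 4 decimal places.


H_before = -p*log2(p) - (1-p)*log2(1-p) for p=0.39: 0.9648
H_after for p=0.14: 0.5842
Reduction = 0.9648 - 0.5842 = 0.3806

0.3806


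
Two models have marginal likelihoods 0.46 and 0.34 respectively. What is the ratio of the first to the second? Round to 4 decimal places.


Evidence ratio = 0.46 / 0.34
= 1.3529

1.3529


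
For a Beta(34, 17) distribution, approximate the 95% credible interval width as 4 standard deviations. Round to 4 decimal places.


Variance of Beta(a,b) = ab / ((a+b)^2 * (a+b+1))
= 34*17 / ((51)^2 * 52)
= 0.0043
SD = sqrt(0.0043) = 0.0654
Width = 4 * SD = 0.2615

0.2615


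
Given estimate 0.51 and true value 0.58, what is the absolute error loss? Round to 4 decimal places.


Absolute error = |estimate - true|
= |-0.07| = 0.07

0.07


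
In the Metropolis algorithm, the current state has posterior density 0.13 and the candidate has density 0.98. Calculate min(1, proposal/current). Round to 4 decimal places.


Ratio = 0.98/0.13 = 7.5385
Acceptance probability = min(1, 7.5385)
= 1.0

1.0


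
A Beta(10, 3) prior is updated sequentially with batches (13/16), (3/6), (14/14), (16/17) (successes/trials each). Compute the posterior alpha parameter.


Sequential conjugate updating is equivalent to a single batch update.
Total successes across all batches = 46
alpha_posterior = alpha_prior + total_successes = 10 + 46
= 56

56


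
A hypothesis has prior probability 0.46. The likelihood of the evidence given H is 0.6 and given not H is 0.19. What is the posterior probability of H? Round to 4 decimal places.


Using Bayes' theorem:
P(E) = 0.46 * 0.6 + 0.54 * 0.19
P(E) = 0.3786
P(H|E) = (0.46 * 0.6) / 0.3786 = 0.729

0.729


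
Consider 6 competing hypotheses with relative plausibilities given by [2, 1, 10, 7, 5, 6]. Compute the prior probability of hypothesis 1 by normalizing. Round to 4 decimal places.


Sum of weights = 2 + 1 + 10 + 7 + 5 + 6 = 31
Normalized prior for H1 = 2 / 31
= 0.0645

0.0645


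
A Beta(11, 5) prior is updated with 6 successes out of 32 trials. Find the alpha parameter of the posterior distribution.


In the Beta-Binomial conjugate update:
alpha_post = alpha_prior + successes
= 11 + 6
= 17

17


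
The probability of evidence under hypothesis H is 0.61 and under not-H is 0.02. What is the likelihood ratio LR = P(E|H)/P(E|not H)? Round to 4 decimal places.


LR = 0.61 / 0.02
= 30.5

30.5


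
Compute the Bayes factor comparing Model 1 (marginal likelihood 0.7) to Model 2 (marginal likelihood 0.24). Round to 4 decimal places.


BF12 = marginal likelihood of M1 / marginal likelihood of M2
= 0.7/0.24
= 2.9167

2.9167


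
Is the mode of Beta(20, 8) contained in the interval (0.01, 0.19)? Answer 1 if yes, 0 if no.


Mode = (a-1)/(a+b-2) = 19/26 = 0.7308
Interval: (0.01, 0.19)
Contains mode? 0

0


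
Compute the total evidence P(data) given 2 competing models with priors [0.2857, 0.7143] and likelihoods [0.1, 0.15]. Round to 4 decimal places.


Marginal likelihood = sum P(model_i) * P(data|model_i)
Model 1: 0.2857 * 0.1 = 0.0286
Model 2: 0.7143 * 0.15 = 0.1071
Total = 0.1357

0.1357


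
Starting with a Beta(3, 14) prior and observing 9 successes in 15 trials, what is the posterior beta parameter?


Posterior beta = prior beta + failures
Failures = 15 - 9 = 6
beta_post = 14 + 6 = 20

20


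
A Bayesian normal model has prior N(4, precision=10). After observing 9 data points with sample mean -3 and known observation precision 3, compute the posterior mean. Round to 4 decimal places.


Posterior mean = (prior_precision * prior_mean + n * data_precision * data_mean) / (prior_precision + n * data_precision)
Numerator = 10*4 + 9*3*-3 = -41
Denominator = 10 + 9*3 = 37
Posterior mean = -1.1081

-1.1081


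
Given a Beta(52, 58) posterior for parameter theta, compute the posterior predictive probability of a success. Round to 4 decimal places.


For a Beta-Bernoulli model, the predictive probability is the mean:
P(success) = 52/(52+58) = 52/110 = 0.4727

0.4727


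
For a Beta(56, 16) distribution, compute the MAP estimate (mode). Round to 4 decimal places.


MAP = mode = (a-1)/(a+b-2)
= (56-1)/(56+16-2)
= 55/70 = 0.7857

0.7857


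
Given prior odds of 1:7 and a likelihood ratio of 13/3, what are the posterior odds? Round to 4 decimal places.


Posterior odds = prior odds * LR
Prior odds = 1/7 = 0.1429
LR = 13/3 = 4.3333
Posterior odds = 0.1429 * 4.3333 = 0.619

0.619


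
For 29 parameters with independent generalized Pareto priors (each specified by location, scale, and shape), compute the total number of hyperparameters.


A generalized Pareto prior has 3 hyperparameters per parameter.
Total = 29 * 3 = 87

87


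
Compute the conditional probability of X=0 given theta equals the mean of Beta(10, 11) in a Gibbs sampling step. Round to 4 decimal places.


Mean of Beta(10, 11) = 0.4762
P(X=0 | theta=0.4762) = 0.5238

0.5238


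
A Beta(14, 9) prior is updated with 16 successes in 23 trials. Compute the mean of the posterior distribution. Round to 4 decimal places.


After update: Beta(30, 16)
Mean = 30 / (30 + 16) = 30 / 46
= 0.6522

0.6522


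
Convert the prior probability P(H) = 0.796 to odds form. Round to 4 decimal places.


P(not H) = 1 - 0.796 = 0.204
Odds = 0.796 / 0.204 = 3.902

3.902


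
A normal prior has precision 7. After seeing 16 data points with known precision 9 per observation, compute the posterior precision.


In the conjugate normal model, precisions add:
tau_posterior = tau_prior + n * tau_data
= 7 + 16*9 = 151

151


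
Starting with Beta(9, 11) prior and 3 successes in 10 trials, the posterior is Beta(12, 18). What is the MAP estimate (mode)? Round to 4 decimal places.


The mode of Beta(a, b) when a > 1 and b > 1 is (a-1)/(a+b-2)
= (12 - 1) / (12 + 18 - 2)
= 11 / 28
= 0.3929

0.3929


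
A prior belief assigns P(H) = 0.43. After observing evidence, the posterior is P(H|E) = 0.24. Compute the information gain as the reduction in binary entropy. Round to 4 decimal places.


H(prior) = -0.43*log2(0.43) - 0.57*log2(0.57)
= 0.9858
H(post) = -0.24*log2(0.24) - 0.76*log2(0.76)
= 0.795
IG = 0.9858 - 0.795 = 0.1908

0.1908


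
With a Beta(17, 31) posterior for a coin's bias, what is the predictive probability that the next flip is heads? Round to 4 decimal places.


The predictive probability equals the posterior mean.
P(next = heads) = alpha / (alpha + beta)
= 17 / 48 = 0.3542

0.3542


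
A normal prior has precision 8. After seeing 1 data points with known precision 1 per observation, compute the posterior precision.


In the conjugate normal model, precisions add:
tau_posterior = tau_prior + n * tau_data
= 8 + 1*1 = 9

9


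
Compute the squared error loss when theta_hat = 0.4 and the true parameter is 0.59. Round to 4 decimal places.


L = (theta_hat - theta_true)^2
= (0.4 - 0.59)^2
= -0.19^2 = 0.0361

0.0361


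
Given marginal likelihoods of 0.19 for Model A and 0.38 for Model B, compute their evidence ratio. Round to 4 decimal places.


Ratio = ML(A) / ML(B) = 0.19/0.38
= 0.5

0.5


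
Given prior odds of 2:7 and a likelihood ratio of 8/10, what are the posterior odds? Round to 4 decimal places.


Posterior odds = prior odds * LR
Prior odds = 2/7 = 0.2857
LR = 8/10 = 0.8
Posterior odds = 0.2857 * 0.8 = 0.2286

0.2286


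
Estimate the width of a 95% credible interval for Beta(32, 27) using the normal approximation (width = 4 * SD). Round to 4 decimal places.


For Beta(a,b): Var = ab/((a+b)^2(a+b+1))
Var = 0.0041, SD = 0.0643
Approximate 95% CI width = 4 * 0.0643 = 0.2573

0.2573


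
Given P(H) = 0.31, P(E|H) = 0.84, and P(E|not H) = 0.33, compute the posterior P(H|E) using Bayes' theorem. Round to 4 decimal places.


By Bayes' theorem: P(H|E) = P(E|H)*P(H) / P(E)
P(E) = P(E|H)*P(H) + P(E|not H)*P(not H)
P(E) = 0.84*0.31 + 0.33*0.69 = 0.4881
P(H|E) = 0.84*0.31 / 0.4881 = 0.5335

0.5335


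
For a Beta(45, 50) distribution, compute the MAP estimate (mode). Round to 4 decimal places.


MAP = mode = (a-1)/(a+b-2)
= (45-1)/(45+50-2)
= 44/93 = 0.4731

0.4731


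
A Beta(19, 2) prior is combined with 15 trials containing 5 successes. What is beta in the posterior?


In conjugate updating:
beta_posterior = beta_prior + (n - k)
= 2 + (15 - 5)
= 2 + 10 = 12

12


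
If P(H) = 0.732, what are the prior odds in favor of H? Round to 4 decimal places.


Prior odds = P(H) / (1 - P(H))
= 0.732 / 0.268
= 2.7313

2.7313


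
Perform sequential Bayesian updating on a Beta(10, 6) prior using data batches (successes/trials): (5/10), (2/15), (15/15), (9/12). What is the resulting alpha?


Accumulate successes: 31
Posterior alpha = prior alpha + sum of successes
= 10 + 31 = 41

41


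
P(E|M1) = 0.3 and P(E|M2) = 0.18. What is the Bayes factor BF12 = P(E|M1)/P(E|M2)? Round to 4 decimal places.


Bayes factor BF12 = P(E|M1) / P(E|M2)
= 0.3 / 0.18
= 1.6667

1.6667


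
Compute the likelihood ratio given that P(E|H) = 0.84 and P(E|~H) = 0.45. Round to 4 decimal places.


LR = P(E|H) / P(E|~H)
= 0.84 / 0.45 = 1.8667

1.8667


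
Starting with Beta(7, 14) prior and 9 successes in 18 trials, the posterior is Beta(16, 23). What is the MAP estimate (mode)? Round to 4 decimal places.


The mode of Beta(a, b) when a > 1 and b > 1 is (a-1)/(a+b-2)
= (16 - 1) / (16 + 23 - 2)
= 15 / 37
= 0.4054

0.4054


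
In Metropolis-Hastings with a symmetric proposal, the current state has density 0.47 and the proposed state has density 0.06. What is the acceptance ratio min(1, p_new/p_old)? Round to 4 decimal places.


Ratio = p_new / p_old = 0.06 / 0.47 = 0.1277
Acceptance = min(1, 0.1277) = 0.1277

0.1277


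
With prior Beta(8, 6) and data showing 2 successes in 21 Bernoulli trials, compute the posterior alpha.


Conjugate update: alpha_posterior = alpha_prior + k
= 8 + 2 = 10

10


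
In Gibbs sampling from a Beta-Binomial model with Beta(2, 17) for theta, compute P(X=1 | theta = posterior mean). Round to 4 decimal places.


Posterior mean = alpha/(alpha+beta) = 2/19 = 0.1053
P(X=1|theta=mean) = theta = 0.1053

0.1053


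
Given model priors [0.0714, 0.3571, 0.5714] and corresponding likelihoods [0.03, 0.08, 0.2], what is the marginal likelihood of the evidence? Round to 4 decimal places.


P(E) = sum_i P(M_i) P(E|M_i)
= 0.0021 + 0.0286 + 0.1143
= 0.145

0.145


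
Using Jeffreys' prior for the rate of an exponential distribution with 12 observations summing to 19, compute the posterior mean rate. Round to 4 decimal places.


Jeffreys' prior leads to posterior Gamma(12, 19).
Mean = 12/19 = 0.6316

0.6316


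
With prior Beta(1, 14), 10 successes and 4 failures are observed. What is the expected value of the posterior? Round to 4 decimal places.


Posterior = Beta(11, 18)
E[theta] = alpha/(alpha+beta)
= 11/29 = 0.3793

0.3793


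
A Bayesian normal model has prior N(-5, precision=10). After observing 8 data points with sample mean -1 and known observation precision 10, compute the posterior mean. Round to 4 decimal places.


Posterior mean = (prior_precision * prior_mean + n * data_precision * data_mean) / (prior_precision + n * data_precision)
Numerator = 10*-5 + 8*10*-1 = -130
Denominator = 10 + 8*10 = 90
Posterior mean = -1.4444

-1.4444


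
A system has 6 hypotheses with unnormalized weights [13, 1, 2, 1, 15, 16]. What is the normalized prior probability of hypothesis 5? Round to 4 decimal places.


The normalized prior is the weight divided by the total.
Total weight = 48
P(H5) = 15 / 48 = 0.3125

0.3125


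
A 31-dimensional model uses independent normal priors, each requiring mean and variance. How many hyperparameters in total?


Per parameter: 2 (mean and variance).
Total = 31 * 2 = 62

62


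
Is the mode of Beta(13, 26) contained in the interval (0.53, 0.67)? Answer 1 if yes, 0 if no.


Mode = (a-1)/(a+b-2) = 12/37 = 0.3243
Interval: (0.53, 0.67)
Contains mode? 0

0


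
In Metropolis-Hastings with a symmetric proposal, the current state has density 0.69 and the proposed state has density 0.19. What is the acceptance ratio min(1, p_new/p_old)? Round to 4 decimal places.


Ratio = p_new / p_old = 0.19 / 0.69 = 0.2754
Acceptance = min(1, 0.2754) = 0.2754

0.2754


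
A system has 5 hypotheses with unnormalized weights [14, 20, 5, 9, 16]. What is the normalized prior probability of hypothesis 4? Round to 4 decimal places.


The normalized prior is the weight divided by the total.
Total weight = 64
P(H4) = 9 / 64 = 0.1406

0.1406


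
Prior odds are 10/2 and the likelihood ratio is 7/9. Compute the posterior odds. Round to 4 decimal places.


Posterior odds = prior odds * likelihood ratio
= (10/2) * (7/9)
= 70 / 18
= 3.8889

3.8889


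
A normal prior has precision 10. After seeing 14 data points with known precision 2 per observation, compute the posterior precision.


In the conjugate normal model, precisions add:
tau_posterior = tau_prior + n * tau_data
= 10 + 14*2 = 38

38


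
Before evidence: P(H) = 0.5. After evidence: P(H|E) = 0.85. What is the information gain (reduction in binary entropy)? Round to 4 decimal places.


Prior entropy = 1.0
Posterior entropy = 0.6098
Information gain = 1.0 - 0.6098 = 0.3902

0.3902


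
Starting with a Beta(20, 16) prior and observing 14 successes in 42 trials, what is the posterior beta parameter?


Posterior beta = prior beta + failures
Failures = 42 - 14 = 28
beta_post = 16 + 28 = 44

44


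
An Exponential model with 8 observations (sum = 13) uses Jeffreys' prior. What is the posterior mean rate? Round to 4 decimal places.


Posterior Gamma(8, 13)
E[lambda] = 8/13 = 0.6154

0.6154


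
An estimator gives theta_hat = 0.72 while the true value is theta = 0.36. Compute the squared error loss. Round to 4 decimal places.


The squared error loss is (theta_hat - theta)^2
= (0.72 - 0.36)^2
= (0.36)^2 = 0.1296

0.1296


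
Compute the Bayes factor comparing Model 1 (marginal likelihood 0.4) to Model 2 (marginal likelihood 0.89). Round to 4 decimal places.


BF12 = marginal likelihood of M1 / marginal likelihood of M2
= 0.4/0.89
= 0.4494

0.4494


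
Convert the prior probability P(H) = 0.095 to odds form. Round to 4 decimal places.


P(not H) = 1 - 0.095 = 0.905
Odds = 0.095 / 0.905 = 0.105

0.105


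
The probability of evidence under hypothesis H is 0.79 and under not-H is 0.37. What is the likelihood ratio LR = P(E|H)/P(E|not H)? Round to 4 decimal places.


LR = 0.79 / 0.37
= 2.1351

2.1351


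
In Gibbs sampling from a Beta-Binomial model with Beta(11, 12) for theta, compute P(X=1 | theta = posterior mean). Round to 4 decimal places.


Posterior mean = alpha/(alpha+beta) = 11/23 = 0.4783
P(X=1|theta=mean) = theta = 0.4783

0.4783


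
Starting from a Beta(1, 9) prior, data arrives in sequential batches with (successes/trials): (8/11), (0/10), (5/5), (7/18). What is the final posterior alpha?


In sequential Bayesian updating, we sum all successes.
Total successes = 20
Final alpha = 1 + 20 = 21

21


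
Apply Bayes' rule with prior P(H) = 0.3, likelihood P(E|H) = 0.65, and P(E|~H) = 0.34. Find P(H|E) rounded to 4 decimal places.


Step 1: Compute marginal P(E) = P(E|H)P(H) + P(E|~H)P(~H)
= 0.65*0.3 + 0.34*0.7 = 0.433
Step 2: P(H|E) = P(E|H)P(H)/P(E) = 0.195/0.433
= 0.4503

0.4503


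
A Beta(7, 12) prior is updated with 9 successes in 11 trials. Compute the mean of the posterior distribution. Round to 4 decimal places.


After update: Beta(16, 14)
Mean = 16 / (16 + 14) = 16 / 30
= 0.5333

0.5333


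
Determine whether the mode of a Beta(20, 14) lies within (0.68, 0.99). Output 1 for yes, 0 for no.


First find the mode: (a-1)/(a+b-2) = 0.5938
Is 0.5938 in (0.68, 0.99)? 0

0


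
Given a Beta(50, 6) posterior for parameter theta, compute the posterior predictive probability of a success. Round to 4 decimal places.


For a Beta-Bernoulli model, the predictive probability is the mean:
P(success) = 50/(50+6) = 50/56 = 0.8929

0.8929


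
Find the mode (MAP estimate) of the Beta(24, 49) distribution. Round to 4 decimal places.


For Beta(a,b) with a,b > 1:
Mode = (a-1)/(a+b-2) = (24-1)/(73-2)
= 23/71 = 0.3239

0.3239


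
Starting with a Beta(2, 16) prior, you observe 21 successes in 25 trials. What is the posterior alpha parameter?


For a Beta-Binomial conjugate model:
Posterior alpha = prior alpha + number of successes
= 2 + 21 = 23

23


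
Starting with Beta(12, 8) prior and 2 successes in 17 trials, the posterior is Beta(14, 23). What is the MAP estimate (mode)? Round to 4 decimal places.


The mode of Beta(a, b) when a > 1 and b > 1 is (a-1)/(a+b-2)
= (14 - 1) / (14 + 23 - 2)
= 13 / 35
= 0.3714

0.3714


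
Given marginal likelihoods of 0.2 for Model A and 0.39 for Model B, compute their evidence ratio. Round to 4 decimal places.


Ratio = ML(A) / ML(B) = 0.2/0.39
= 0.5128

0.5128


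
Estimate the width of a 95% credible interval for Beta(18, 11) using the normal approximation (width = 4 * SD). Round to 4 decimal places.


For Beta(a,b): Var = ab/((a+b)^2(a+b+1))
Var = 0.0078, SD = 0.0886
Approximate 95% CI width = 4 * 0.0886 = 0.3544

0.3544


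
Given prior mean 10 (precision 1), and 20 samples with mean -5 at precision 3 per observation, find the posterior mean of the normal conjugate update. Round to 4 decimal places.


The posterior mean is a precision-weighted average of prior and data.
Post. prec. = 1 + 60 = 61
Post. mean = (10 + -300)/61 = -290/61 = -4.7541

-4.7541


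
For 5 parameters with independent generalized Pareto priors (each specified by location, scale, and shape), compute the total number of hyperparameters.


A generalized Pareto prior has 3 hyperparameters per parameter.
Total = 5 * 3 = 15

15


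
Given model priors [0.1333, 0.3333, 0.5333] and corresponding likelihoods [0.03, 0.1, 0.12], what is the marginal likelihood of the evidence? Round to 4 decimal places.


P(E) = sum_i P(M_i) P(E|M_i)
= 0.004 + 0.0333 + 0.064
= 0.1013

0.1013


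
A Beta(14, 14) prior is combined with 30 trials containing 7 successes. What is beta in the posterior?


In conjugate updating:
beta_posterior = beta_prior + (n - k)
= 14 + (30 - 7)
= 14 + 23 = 37

37


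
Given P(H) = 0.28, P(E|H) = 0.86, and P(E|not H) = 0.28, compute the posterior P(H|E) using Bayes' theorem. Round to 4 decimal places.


By Bayes' theorem: P(H|E) = P(E|H)*P(H) / P(E)
P(E) = P(E|H)*P(H) + P(E|not H)*P(not H)
P(E) = 0.86*0.28 + 0.28*0.72 = 0.4424
P(H|E) = 0.86*0.28 / 0.4424 = 0.5443

0.5443


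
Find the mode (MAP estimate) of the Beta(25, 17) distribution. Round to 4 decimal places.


For Beta(a,b) with a,b > 1:
Mode = (a-1)/(a+b-2) = (25-1)/(42-2)
= 24/40 = 0.6

0.6


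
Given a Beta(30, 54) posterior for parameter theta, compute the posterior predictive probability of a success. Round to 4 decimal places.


For a Beta-Bernoulli model, the predictive probability is the mean:
P(success) = 30/(30+54) = 30/84 = 0.3571

0.3571


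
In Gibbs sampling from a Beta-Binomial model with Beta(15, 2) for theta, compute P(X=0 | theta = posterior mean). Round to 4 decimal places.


Posterior mean = alpha/(alpha+beta) = 15/17 = 0.8824
P(X=0|theta=mean) = 1 - theta = 0.1176

0.1176


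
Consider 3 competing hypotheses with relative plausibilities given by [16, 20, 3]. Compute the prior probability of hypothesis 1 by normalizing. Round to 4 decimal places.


Sum of weights = 16 + 20 + 3 = 39
Normalized prior for H1 = 16 / 39
= 0.4103

0.4103


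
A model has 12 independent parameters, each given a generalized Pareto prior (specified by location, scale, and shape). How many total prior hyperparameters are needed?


Each generalized Pareto prior needs 3 hyperparameters (location, scale, and shape).
Total = 3 * 12 = 36

36


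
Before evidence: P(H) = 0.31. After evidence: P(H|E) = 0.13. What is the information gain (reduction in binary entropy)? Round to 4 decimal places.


Prior entropy = 0.8932
Posterior entropy = 0.5574
Information gain = 0.8932 - 0.5574 = 0.3357

0.3357


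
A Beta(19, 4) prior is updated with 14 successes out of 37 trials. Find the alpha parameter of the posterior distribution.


In the Beta-Binomial conjugate update:
alpha_post = alpha_prior + successes
= 19 + 14
= 33

33


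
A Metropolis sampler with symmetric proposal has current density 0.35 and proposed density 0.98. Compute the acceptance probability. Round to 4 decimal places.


For symmetric proposals, acceptance = min(1, pi(x*)/pi(x))
= min(1, 0.98/0.35)
= min(1, 2.8) = 1.0

1.0


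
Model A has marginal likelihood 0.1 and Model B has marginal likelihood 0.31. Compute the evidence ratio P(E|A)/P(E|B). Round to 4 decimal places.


Evidence ratio = P(E|A) / P(E|B)
= 0.1 / 0.31
= 0.3226

0.3226


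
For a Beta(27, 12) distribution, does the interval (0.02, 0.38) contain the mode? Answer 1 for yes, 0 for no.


Mode of Beta(a,b) = (a-1)/(a+b-2)
= (27-1)/(27+12-2) = 0.7027
Check: 0.02 <= 0.7027 <= 0.38?
Result: 0

0


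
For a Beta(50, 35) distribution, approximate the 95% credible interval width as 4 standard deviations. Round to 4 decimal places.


Variance of Beta(a,b) = ab / ((a+b)^2 * (a+b+1))
= 50*35 / ((85)^2 * 86)
= 0.0028
SD = sqrt(0.0028) = 0.0531
Width = 4 * SD = 0.2123

0.2123


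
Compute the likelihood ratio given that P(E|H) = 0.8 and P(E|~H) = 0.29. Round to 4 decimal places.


LR = P(E|H) / P(E|~H)
= 0.8 / 0.29 = 2.7586

2.7586


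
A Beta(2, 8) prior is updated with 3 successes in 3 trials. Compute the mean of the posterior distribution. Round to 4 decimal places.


After update: Beta(5, 8)
Mean = 5 / (5 + 8) = 5 / 13
= 0.3846

0.3846


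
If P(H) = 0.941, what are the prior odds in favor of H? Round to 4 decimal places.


Prior odds = P(H) / (1 - P(H))
= 0.941 / 0.059
= 15.9492

15.9492


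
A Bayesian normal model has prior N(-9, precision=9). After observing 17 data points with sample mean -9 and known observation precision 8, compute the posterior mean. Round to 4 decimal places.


Posterior mean = (prior_precision * prior_mean + n * data_precision * data_mean) / (prior_precision + n * data_precision)
Numerator = 9*-9 + 17*8*-9 = -1305
Denominator = 9 + 17*8 = 145
Posterior mean = -9.0

-9.0


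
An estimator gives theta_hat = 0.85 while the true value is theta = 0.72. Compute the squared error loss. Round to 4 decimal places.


The squared error loss is (theta_hat - theta)^2
= (0.85 - 0.72)^2
= (0.13)^2 = 0.0169

0.0169


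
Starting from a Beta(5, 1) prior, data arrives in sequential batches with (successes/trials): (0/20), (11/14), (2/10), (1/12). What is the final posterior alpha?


In sequential Bayesian updating, we sum all successes.
Total successes = 14
Final alpha = 5 + 14 = 19

19


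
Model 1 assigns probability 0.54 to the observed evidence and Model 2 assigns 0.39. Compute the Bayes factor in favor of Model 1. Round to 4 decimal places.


BF = P(data|M1) / P(data|M2)
= 0.54 / 0.39 = 1.3846

1.3846


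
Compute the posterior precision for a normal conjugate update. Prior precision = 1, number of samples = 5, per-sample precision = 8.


tau_post = tau_0 + n * tau
= 1 + 5 * 8 = 41

41


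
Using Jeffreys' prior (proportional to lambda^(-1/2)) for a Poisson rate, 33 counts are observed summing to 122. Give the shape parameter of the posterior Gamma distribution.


Conjugate update: Gamma(prior_shape + S, prior_rate + n).
Prior shape = 0.5, prior rate = 0.
Posterior shape = 0.5 + S = 0.5 + 122 = 122.5

122.5


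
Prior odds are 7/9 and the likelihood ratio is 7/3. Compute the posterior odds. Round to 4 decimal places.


Posterior odds = prior odds * likelihood ratio
= (7/9) * (7/3)
= 49 / 27
= 1.8148

1.8148


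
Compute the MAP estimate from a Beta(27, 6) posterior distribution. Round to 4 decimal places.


MAP = mode of Beta distribution
= (alpha - 1)/(alpha + beta - 2)
= (27-1)/(27+6-2)
= 26/31 = 0.8387

0.8387


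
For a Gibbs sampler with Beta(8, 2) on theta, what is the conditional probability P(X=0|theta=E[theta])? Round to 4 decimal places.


E[theta] = 8/(8+2) = 0.8
P(X=0|theta) = 1 - theta = 0.2

0.2


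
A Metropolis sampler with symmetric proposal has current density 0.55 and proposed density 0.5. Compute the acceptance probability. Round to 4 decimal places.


For symmetric proposals, acceptance = min(1, pi(x*)/pi(x))
= min(1, 0.5/0.55)
= min(1, 0.9091) = 0.9091

0.9091


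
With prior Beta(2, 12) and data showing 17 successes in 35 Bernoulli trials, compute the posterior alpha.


Conjugate update: alpha_posterior = alpha_prior + k
= 2 + 17 = 19

19


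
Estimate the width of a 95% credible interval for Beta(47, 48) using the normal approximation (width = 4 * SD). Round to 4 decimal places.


For Beta(a,b): Var = ab/((a+b)^2(a+b+1))
Var = 0.0026, SD = 0.051
Approximate 95% CI width = 4 * 0.051 = 0.2041

0.2041


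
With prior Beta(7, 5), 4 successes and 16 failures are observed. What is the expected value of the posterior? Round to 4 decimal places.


Posterior = Beta(11, 21)
E[theta] = alpha/(alpha+beta)
= 11/32 = 0.3438

0.3438


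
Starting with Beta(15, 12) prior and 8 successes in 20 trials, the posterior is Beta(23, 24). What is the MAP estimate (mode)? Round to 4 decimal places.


The mode of Beta(a, b) when a > 1 and b > 1 is (a-1)/(a+b-2)
= (23 - 1) / (23 + 24 - 2)
= 22 / 45
= 0.4889

0.4889


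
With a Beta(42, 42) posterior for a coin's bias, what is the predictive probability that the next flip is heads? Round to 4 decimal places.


The predictive probability equals the posterior mean.
P(next = heads) = alpha / (alpha + beta)
= 42 / 84 = 0.5

0.5


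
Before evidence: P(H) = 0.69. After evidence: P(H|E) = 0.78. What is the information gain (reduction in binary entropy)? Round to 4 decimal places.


Prior entropy = 0.8932
Posterior entropy = 0.7602
Information gain = 0.8932 - 0.7602 = 0.133

0.133


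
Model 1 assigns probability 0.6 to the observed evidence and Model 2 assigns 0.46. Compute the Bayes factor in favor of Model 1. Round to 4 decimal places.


BF = P(data|M1) / P(data|M2)
= 0.6 / 0.46 = 1.3043

1.3043


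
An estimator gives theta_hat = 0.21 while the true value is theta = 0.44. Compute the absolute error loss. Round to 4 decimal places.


The absolute error loss is |theta_hat - theta|
= |0.21 - 0.44|
= 0.23

0.23


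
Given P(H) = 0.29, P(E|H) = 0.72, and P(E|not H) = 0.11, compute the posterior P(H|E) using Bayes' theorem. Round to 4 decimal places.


By Bayes' theorem: P(H|E) = P(E|H)*P(H) / P(E)
P(E) = P(E|H)*P(H) + P(E|not H)*P(not H)
P(E) = 0.72*0.29 + 0.11*0.71 = 0.2869
P(H|E) = 0.72*0.29 / 0.2869 = 0.7278

0.7278


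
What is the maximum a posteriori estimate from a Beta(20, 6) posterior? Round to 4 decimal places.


The MAP estimate equals the mode of the distribution.
Mode of Beta(a,b) = (a-1)/(a+b-2)
= 19/24
= 0.7917

0.7917


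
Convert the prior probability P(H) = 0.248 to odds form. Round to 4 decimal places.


P(not H) = 1 - 0.248 = 0.752
Odds = 0.248 / 0.752 = 0.3298

0.3298


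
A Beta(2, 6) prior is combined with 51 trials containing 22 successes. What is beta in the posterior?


In conjugate updating:
beta_posterior = beta_prior + (n - k)
= 6 + (51 - 22)
= 6 + 29 = 35

35


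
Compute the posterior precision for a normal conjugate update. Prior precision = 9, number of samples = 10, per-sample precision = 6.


tau_post = tau_0 + n * tau
= 9 + 10 * 6 = 69

69


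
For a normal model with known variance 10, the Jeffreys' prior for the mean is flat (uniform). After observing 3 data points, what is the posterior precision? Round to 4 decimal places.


Jeffreys' prior for normal mean (known variance) is flat.
Prior precision = 0.
Posterior precision = prior_prec + n/sigma^2 = 0 + 3/10
= 0.3

0.3
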